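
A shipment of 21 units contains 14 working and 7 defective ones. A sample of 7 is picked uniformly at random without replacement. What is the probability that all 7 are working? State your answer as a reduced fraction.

143/4845

There are C(21,7) = 116280 possible selections.
Selections with all working: C(14,7) = 3432.
Probability = 3432/116280 = 143/4845.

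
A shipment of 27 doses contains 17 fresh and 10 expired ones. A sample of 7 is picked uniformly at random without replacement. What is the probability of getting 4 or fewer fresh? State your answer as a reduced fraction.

Total selections: C(27,7) = 888030.
Count the complement (more than 4 fresh): C(17,5)·C(10,2) + C(17,6)·C(10,1) + C(17,7)·C(10,0) = 278460 + 123760 + 19448 = 421668.
Probability = 1 − 421668/888030 = 466362/888030 = 1993/3795.

1993/3795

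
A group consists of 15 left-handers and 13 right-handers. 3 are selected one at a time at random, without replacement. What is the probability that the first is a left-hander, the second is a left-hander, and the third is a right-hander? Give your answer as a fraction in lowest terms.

5/36

Multiply the conditional probabilities at each draw: 15/28 · 14/27 · 13/26 = 2730/19656 = 5/36.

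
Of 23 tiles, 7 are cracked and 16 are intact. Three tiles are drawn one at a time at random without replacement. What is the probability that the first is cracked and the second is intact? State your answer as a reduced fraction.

56/253

Multiply the conditional probabilities at each draw: 7/23 · 16/22 = 112/506 = 56/253.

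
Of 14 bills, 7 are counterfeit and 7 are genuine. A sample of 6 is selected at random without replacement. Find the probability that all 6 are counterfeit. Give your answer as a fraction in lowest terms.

1/429

There are C(14,6) = 3003 possible selections.
Selections with all counterfeit: C(7,6) = 7.
Probability = 7/3003 = 1/429.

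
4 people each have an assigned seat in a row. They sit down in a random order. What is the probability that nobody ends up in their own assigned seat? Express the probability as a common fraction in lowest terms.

3/8

There are 4! = 24 seatings.
By inclusion-exclusion, seatings with no fixed points: C(4,0)·4! − C(4,1)·3! + C(4,2)·2! − C(4,3)·1! + C(4,4)·0! = 9.
Probability = 9/24 = 3/8.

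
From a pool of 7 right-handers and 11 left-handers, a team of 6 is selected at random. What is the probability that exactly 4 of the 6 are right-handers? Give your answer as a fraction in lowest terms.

Total number of selections: C(18,6) = 18564.
Selections with exactly 4 right-handers: choose 4 of the 7 right-handers and 2 of the 11 left-handers, C(7,4)·C(11,2) = 35·55 = 1925.
Probability = 1925/18564 = 275/2652.

275/2652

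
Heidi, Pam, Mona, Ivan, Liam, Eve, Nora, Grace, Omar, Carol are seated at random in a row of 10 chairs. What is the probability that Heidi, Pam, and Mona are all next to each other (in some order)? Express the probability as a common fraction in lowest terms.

1/15

There are 10! = 3628800 arrangements.
Treat the three as one block: 8! placements × 3! orders within the block = 40320·6 = 241920.
Probability = 241920/3628800 = 1/15.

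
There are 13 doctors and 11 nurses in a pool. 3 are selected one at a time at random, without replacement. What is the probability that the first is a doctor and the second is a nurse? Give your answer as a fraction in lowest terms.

143/552

Multiply the conditional probabilities at each draw: 13/24 · 11/23 = 143/552.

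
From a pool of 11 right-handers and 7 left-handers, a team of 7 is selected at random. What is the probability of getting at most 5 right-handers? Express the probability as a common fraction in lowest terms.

785/884

Total selections: C(18,7) = 31824.
Favorable selections (at most 5 right-handers): C(11,0)·C(7,7) + C(11,1)·C(7,6) + C(11,2)·C(7,5) + C(11,3)·C(7,4) + C(11,4)·C(7,3) + C(11,5)·C(7,2) = 1 + 77 + 1155 + 5775 + 11550 + 9702 = 28260.
Probability = 28260/31824 = 785/884.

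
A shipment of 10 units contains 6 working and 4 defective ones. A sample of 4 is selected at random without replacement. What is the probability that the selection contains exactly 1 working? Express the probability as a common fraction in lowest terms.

4/35

The sample space is all 4-subsets of the 10: C(10,4) = 210.
Selections with exactly 1 working: choose 1 of the 6 working and 3 of the 4 defective, C(6,1)·C(4,3) = 6·4 = 24.
Probability = 24/210 = 4/35.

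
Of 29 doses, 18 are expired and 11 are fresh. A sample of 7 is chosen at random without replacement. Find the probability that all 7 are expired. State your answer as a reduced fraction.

68/3335

There are C(29,7) = 1560780 possible selections.
Selections with all expired: C(18,7) = 31824.
Probability = 31824/1560780 = 68/3335.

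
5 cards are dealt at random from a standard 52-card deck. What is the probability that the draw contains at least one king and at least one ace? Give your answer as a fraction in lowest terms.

6509/64974

There are C(52,5) = 2598960 possible draws.
By inclusion-exclusion on the complements, draws missing all kings or all aces: C(48,5) + C(48,5) − C(44,5) = 1712304 + 1712304 − 1086008 = 2338600.
So draws with at least one of each: 2598960 − 2338600 = 260360, probability 260360/2598960 = 6509/64974.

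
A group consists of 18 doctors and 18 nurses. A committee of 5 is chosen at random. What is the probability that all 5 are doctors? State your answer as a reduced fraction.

1/44

There are C(36,5) = 376992 possible selections.
Selections with all doctors: C(18,5) = 8568.
Probability = 8568/376992 = 1/44.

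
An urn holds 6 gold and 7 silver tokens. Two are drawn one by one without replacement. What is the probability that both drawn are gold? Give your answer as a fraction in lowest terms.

5/26

Multiply the conditional probabilities at each draw: 6/13 · 5/12 = 30/156 = 5/26.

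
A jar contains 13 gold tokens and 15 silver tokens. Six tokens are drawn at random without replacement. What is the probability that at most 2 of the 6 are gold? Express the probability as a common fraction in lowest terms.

Total selections: C(28,6) = 376740.
Favorable selections (at most 2 gold): C(13,0)·C(15,6) + C(13,1)·C(15,5) + C(13,2)·C(15,4) = 5005 + 39039 + 106470 = 150514.
Probability = 150514/376740 = 827/2070.

827/2070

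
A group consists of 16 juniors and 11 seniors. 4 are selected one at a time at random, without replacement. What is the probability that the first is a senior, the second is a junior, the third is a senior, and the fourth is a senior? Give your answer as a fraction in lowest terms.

Multiply the conditional probabilities at each draw: 11/27 · 16/26 · 10/25 · 9/24 = 15840/421200 = 22/585.

22/585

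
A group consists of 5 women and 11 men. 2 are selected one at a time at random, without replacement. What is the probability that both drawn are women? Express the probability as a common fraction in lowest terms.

Multiply the conditional probabilities at each draw: 5/16 · 4/15 = 20/240 = 1/12.

1/12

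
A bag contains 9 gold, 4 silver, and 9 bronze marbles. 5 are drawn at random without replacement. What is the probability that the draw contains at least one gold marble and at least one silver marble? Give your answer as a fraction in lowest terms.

There are C(22,5) = 26334 possible draws.
By inclusion-exclusion on the complements, draws missing all gold or all silver: C(13,5) + C(18,5) − C(9,5) = 1287 + 8568 − 126 = 9729.
So draws with at least one of each: 26334 − 9729 = 16605, probability 16605/26334 = 1845/2926.

1845/2926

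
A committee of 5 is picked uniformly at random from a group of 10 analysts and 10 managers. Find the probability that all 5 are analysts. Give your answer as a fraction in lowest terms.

21/1292

There are C(20,5) = 15504 possible selections.
Selections with all analysts: C(10,5) = 252.
Probability = 252/15504 = 21/1292.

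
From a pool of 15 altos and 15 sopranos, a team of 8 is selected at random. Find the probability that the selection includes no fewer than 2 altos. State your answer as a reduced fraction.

9829/10005

Total selections: C(30,8) = 5852925.
Count the complement (fewer than 2 altos): C(15,0)·C(15,8) + C(15,1)·C(15,7) = 6435 + 96525 = 102960.
Probability = 1 − 102960/5852925 = 5749965/5852925 = 9829/10005.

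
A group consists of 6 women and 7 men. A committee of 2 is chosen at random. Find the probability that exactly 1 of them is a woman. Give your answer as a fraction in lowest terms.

7/13

There are C(13,2) = 78 ways to choose 2 from 13.
Selections with exactly 1 woman: choose 1 of the 6 women and 1 of the 7 men, C(6,1)·C(7,1) = 6·7 = 42.
Probability = 42/78 = 7/13.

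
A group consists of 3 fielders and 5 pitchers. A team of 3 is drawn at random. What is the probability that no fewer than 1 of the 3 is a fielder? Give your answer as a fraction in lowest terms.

Total selections: C(8,3) = 56.
The complement is all 3 are pitchers: C(5,3) = 10.
Probability = 1 − 10/56 = 46/56 = 23/28.

23/28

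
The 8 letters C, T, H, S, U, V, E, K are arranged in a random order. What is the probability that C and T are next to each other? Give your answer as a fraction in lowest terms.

There are 8! = 40320 arrangements.
Treat C and T as a block: 7! arrangements of the blocks × 2 orders within the block = 2·5040 = 10080.
Probability = 10080/40320 = 1/4.

1/4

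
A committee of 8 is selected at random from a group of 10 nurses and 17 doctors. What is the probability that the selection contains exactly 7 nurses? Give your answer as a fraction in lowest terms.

Total number of selections: C(27,8) = 2220075.
Selections with exactly 7 nurses: choose 7 of the 10 nurses and 1 of the 17 doctors, C(10,7)·C(17,1) = 120·17 = 2040.
Probability = 2040/2220075 = 136/148005.

136/148005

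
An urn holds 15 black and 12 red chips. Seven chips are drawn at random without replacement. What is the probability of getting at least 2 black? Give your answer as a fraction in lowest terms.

Total selections: C(27,7) = 888030.
Favorable selections (at least 2 black): C(15,2)·C(12,5) + C(15,3)·C(12,4) + C(15,4)·C(12,3) + C(15,5)·C(12,2) + C(15,6)·C(12,1) + C(15,7)·C(12,0) = 83160 + 225225 + 300300 + 198198 + 60060 + 6435 = 873378.
Probability = 873378/888030 = 4411/4485.

4411/4485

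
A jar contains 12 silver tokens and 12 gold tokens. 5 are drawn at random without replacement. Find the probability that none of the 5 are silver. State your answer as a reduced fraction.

3/161

There are C(24,5) = 42504 possible selections.
Selections with no silver (all gold): C(12,5) = 792.
Probability = 792/42504 = 3/161.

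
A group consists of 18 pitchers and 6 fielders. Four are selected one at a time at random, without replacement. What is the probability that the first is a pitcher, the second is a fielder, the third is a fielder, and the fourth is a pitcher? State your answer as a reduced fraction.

255/7084

Multiply the conditional probabilities at each draw: 18/24 · 6/23 · 5/22 · 17/21 = 9180/255024 = 255/7084.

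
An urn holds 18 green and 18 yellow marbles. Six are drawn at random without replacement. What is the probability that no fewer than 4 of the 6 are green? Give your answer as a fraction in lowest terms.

Total selections: C(36,6) = 1947792.
Favorable selections (no fewer than 4 green): C(18,4)·C(18,2) + C(18,5)·C(18,1) + C(18,6)·C(18,0) = 468180 + 154224 + 18564 = 640968.
Probability = 640968/1947792 = 1571/4774.

1571/4774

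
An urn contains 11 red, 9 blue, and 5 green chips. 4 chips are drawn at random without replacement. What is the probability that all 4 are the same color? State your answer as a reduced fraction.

There are C(25,4) = 12650 ways to draw 4 chips.
All same color: C(11,4) + C(9,4) + C(5,4) = 330 + 126 + 5 = 461.
Probability = 461/12650.

461/12650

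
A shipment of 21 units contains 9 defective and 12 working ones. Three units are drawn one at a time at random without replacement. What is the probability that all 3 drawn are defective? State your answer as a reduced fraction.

6/95

Multiply the conditional probabilities at each draw: 9/21 · 8/20 · 7/19 = 504/7980 = 6/95.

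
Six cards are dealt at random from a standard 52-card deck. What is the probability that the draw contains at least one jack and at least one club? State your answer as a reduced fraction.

6772177/20358520

There are C(52,6) = 20358520 possible draws.
By inclusion-exclusion on the complements, draws missing all jacks or all clubs: C(48,6) + C(39,6) − C(36,6) = 12271512 + 3262623 − 1947792 = 13586343.
So draws with at least one of each: 20358520 − 13586343 = 6772177, probability 6772177/20358520.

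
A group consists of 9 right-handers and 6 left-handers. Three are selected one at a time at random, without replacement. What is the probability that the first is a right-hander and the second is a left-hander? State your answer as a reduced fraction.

9/35

Multiply the conditional probabilities at each draw: 9/15 · 6/14 = 54/210 = 9/35.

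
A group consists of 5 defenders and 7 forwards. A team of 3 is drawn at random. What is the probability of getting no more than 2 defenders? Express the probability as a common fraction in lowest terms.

Total selections: C(12,3) = 220.
Favorable selections (no more than 2 defenders): C(5,0)·C(7,3) + C(5,1)·C(7,2) + C(5,2)·C(7,1) = 35 + 105 + 70 = 210.
Probability = 210/220 = 21/22.

21/22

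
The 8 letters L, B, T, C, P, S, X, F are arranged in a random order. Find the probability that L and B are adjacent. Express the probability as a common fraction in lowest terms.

1/4

There are 8! = 40320 arrangements.
Treat L and B as a block: 7! arrangements of the blocks × 2 orders within the block = 2·5040 = 10080.
Probability = 10080/40320 = 1/4.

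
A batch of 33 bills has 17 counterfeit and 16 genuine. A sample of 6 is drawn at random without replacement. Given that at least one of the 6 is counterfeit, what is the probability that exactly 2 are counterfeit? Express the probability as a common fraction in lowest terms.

52/231

Work in counts. Selections with at least one counterfeit: C(33,6) − C(16,6) = 1107568 − 8008 = 1099560.
Of those, selections where exactly 2 are counterfeit: C(17,2)·C(16,4) = 136·1820 = 247520.
Conditional probability = 247520/1099560 = 52/231.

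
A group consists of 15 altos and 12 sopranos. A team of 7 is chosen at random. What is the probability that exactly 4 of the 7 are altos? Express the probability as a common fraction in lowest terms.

70/207

The sample space is all 7-subsets of the 27: C(27,7) = 888030.
Selections with exactly 4 altos: choose 4 of the 15 altos and 3 of the 12 sopranos, C(15,4)·C(12,3) = 1365·220 = 300300.
Probability = 300300/888030 = 70/207.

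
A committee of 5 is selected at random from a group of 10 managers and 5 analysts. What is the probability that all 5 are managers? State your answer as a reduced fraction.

12/143

There are C(15,5) = 3003 possible selections.
Selections with all managers: C(10,5) = 252.
Probability = 252/3003 = 12/143.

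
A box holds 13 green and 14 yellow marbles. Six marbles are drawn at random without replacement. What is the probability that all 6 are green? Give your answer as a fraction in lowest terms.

There are C(27,6) = 296010 possible selections.
Selections with all green: C(13,6) = 1716.
Probability = 1716/296010 = 2/345.

2/345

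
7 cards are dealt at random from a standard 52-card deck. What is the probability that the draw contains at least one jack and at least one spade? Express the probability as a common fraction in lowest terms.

53122231/133784560

There are C(52,7) = 133784560 possible draws.
By inclusion-exclusion on the complements, draws missing all jacks or all spades: C(48,7) + C(39,7) − C(36,7) = 73629072 + 15380937 − 8347680 = 80662329.
So draws with at least one of each: 133784560 − 80662329 = 53122231, probability 53122231/133784560.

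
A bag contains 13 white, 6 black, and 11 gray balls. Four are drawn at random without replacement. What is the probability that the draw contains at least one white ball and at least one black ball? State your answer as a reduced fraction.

There are C(30,4) = 27405 possible draws.
By inclusion-exclusion on the complements, draws missing all white or all black: C(17,4) + C(24,4) − C(11,4) = 2380 + 10626 − 330 = 12676.
So draws with at least one of each: 27405 − 12676 = 14729, probability 14729/27405.

14729/27405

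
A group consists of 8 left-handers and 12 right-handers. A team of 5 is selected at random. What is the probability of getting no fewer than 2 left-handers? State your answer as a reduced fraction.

Total selections: C(20,5) = 15504.
Count the complement (fewer than 2 left-handers): C(8,0)·C(12,5) + C(8,1)·C(12,4) = 792 + 3960 = 4752.
Probability = 1 − 4752/15504 = 10752/15504 = 224/323.

224/323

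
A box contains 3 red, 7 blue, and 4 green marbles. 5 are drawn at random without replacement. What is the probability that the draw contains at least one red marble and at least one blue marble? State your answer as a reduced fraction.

There are C(14,5) = 2002 possible draws.
By inclusion-exclusion on the complements, draws missing all red or all blue: C(11,5) + C(7,5) − C(4,5) = 462 + 21 − 0 = 483.
So draws with at least one of each: 2002 − 483 = 1519, probability 1519/2002 = 217/286.

217/286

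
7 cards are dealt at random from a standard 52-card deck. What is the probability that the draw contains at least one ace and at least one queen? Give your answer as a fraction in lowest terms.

There are C(52,7) = 133784560 possible draws.
By inclusion-exclusion on the complements, draws missing all aces or all queens: C(48,7) + C(48,7) − C(44,7) = 73629072 + 73629072 − 38320568 = 108937576.
So draws with at least one of each: 133784560 − 108937576 = 24846984, probability 24846984/133784560 = 3105873/16723070.

3105873/16723070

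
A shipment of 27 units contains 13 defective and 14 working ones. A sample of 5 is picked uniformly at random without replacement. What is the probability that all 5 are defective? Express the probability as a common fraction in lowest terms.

There are C(27,5) = 80730 possible selections.
Selections with all defective: C(13,5) = 1287.
Probability = 1287/80730 = 11/690.

11/690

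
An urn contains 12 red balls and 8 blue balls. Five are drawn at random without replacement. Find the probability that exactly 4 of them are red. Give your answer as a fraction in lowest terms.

165/646

The sample space is all 5-subsets of the 20: C(20,5) = 15504.
Selections with exactly 4 red: choose 4 of the 12 red and 1 of the 8 blue, C(12,4)·C(8,1) = 495·8 = 3960.
Probability = 3960/15504 = 165/646.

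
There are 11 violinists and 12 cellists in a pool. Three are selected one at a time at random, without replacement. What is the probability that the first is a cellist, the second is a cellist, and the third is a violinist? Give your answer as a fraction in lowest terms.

Multiply the conditional probabilities at each draw: 12/23 · 11/22 · 11/21 = 1452/10626 = 22/161.

22/161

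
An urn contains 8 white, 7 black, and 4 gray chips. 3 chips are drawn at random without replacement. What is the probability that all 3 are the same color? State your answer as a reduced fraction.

There are C(19,3) = 969 ways to draw 3 chips.
All same color: C(8,3) + C(7,3) + C(4,3) = 56 + 35 + 4 = 95.
Probability = 95/969 = 5/51.

5/51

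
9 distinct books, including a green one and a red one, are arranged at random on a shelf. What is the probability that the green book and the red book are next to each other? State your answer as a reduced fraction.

There are 9! = 362880 arrangements.
Treat the green book and the red book as a block: 8! arrangements of the blocks × 2 orders within the block = 2·40320 = 80640.
Probability = 80640/362880 = 2/9.

2/9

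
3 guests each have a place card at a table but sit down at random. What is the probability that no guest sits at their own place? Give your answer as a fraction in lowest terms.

1/3

There are 3! = 6 seatings.
By inclusion-exclusion, seatings with no fixed points: C(3,0)·3! − C(3,1)·2! + C(3,2)·1! − C(3,3)·0! = 2.
Probability = 2/6 = 1/3.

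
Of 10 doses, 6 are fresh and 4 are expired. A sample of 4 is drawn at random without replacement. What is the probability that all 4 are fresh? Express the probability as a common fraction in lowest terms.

There are C(10,4) = 210 possible selections.
Selections with all fresh: C(6,4) = 15.
Probability = 15/210 = 1/14.

1/14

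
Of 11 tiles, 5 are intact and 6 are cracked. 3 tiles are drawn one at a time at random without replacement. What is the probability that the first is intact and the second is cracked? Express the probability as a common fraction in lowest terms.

Multiply the conditional probabilities at each draw: 5/11 · 6/10 = 30/110 = 3/11.

3/11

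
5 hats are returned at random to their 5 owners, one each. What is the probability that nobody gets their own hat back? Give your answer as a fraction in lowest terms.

There are 5! = 120 assignments.
By inclusion-exclusion, assignments with no fixed points: C(5,0)·5! − C(5,1)·4! + C(5,2)·3! − C(5,3)·2! + C(5,4)·1! − C(5,5)·0! = 44.
Probability = 44/120 = 11/30.

11/30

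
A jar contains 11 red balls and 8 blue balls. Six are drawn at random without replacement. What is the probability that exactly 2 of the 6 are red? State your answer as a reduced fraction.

275/1938

There are C(19,6) = 27132 ways to choose 6 from 19.
Selections with exactly 2 red: choose 2 of the 11 red and 4 of the 8 blue, C(11,2)·C(8,4) = 55·70 = 3850.
Probability = 3850/27132 = 275/1938.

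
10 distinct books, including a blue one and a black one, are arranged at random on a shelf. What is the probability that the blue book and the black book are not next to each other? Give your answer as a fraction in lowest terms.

4/5

There are 10! = 3628800 arrangements.
Arrangements with the blue book and the black book adjacent: 2·9! = 725760.
So not adjacent: 3628800 − 725760 = 2903040, probability 2903040/3628800 = 4/5.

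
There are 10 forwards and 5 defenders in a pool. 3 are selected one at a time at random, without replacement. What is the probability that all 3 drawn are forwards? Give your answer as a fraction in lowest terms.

Multiply the conditional probabilities at each draw: 10/15 · 9/14 · 8/13 = 720/2730 = 24/91.

24/91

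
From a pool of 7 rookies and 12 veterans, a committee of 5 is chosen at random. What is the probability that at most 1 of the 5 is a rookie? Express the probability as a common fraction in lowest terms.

473/1292

Total selections: C(19,5) = 11628.
Favorable selections (at most 1 rookie): C(7,0)·C(12,5) + C(7,1)·C(12,4) = 792 + 3465 = 4257.
Probability = 4257/11628 = 473/1292.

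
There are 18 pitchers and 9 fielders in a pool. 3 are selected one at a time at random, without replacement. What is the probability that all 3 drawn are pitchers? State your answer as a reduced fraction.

272/975

Multiply the conditional probabilities at each draw: 18/27 · 17/26 · 16/25 = 4896/17550 = 272/975.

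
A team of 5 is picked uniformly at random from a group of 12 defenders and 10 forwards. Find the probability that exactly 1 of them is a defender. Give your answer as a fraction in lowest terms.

Total number of selections: C(22,5) = 26334.
Selections with exactly 1 defender: choose 1 of the 12 defenders and 4 of the 10 forwards, C(12,1)·C(10,4) = 12·210 = 2520.
Probability = 2520/26334 = 20/209.

20/209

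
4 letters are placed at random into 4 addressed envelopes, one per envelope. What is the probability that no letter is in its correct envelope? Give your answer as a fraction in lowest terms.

3/8

There are 4! = 24 assignments.
By inclusion-exclusion, assignments with no fixed points: C(4,0)·4! − C(4,1)·3! + C(4,2)·2! − C(4,3)·1! + C(4,4)·0! = 9.
Probability = 9/24 = 3/8.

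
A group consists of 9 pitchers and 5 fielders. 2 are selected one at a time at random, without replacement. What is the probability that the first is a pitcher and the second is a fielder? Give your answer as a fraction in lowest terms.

45/182

Multiply the conditional probabilities at each draw: 9/14 · 5/13 = 45/182.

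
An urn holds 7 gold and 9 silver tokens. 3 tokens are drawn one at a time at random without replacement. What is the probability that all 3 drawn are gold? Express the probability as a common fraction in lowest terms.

Multiply the conditional probabilities at each draw: 7/16 · 6/15 · 5/14 = 210/3360 = 1/16.

1/16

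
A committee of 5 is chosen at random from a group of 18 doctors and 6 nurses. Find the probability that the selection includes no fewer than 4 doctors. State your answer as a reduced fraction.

102/161

Total selections: C(24,5) = 42504.
Favorable selections (no fewer than 4 doctors): C(18,4)·C(6,1) + C(18,5)·C(6,0) = 18360 + 8568 = 26928.
Probability = 26928/42504 = 102/161.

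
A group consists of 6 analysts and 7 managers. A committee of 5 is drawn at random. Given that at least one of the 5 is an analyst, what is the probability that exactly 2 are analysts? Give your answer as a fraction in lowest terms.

Work in counts. Selections with at least one analyst: C(13,5) − C(7,5) = 1287 − 21 = 1266.
Of those, selections where exactly 2 are analysts: C(6,2)·C(7,3) = 15·35 = 525.
Conditional probability = 525/1266 = 175/422.

175/422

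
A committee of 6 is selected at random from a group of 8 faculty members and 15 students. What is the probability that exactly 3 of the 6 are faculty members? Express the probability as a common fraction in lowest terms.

Total number of selections: C(23,6) = 100947.
Selections with exactly 3 faculty members: choose 3 of the 8 faculty members and 3 of the 15 students, C(8,3)·C(15,3) = 56·455 = 25480.
Probability = 25480/100947 = 3640/14421.

3640/14421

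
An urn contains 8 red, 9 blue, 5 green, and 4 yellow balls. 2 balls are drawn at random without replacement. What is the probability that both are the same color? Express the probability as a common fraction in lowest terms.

16/65

There are C(26,2) = 325 ways to draw 2 balls.
All same color: C(8,2) + C(9,2) + C(5,2) + C(4,2) = 28 + 36 + 10 + 6 = 80.
Probability = 80/325 = 16/65.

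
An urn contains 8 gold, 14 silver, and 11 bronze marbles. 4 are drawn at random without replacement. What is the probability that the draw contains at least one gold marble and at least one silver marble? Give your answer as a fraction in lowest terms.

6181/10230

There are C(33,4) = 40920 possible draws.
By inclusion-exclusion on the complements, draws missing all gold or all silver: C(25,4) + C(19,4) − C(11,4) = 12650 + 3876 − 330 = 16196.
So draws with at least one of each: 40920 − 16196 = 24724, probability 24724/40920 = 6181/10230.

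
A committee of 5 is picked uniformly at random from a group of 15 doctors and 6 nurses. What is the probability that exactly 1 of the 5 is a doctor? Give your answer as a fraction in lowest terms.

There are C(21,5) = 20349 ways to choose 5 from 21.
Selections with exactly 1 doctor: choose 1 of the 15 doctors and 4 of the 6 nurses, C(15,1)·C(6,4) = 15·15 = 225.
Probability = 225/20349 = 25/2261.

25/2261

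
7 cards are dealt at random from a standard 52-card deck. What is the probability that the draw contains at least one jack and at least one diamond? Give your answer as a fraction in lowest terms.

53122231/133784560

There are C(52,7) = 133784560 possible draws.
By inclusion-exclusion on the complements, draws missing all jacks or all diamonds: C(48,7) + C(39,7) − C(36,7) = 73629072 + 15380937 − 8347680 = 80662329.
So draws with at least one of each: 133784560 − 80662329 = 53122231, probability 53122231/133784560.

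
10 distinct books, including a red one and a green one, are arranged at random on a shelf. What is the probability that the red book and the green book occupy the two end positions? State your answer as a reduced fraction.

1/45

There are 10! = 3628800 arrangements.
Place the red book and the green book at the ends in 2 ways, arrange the remaining 8 in 8! = 40320 ways: 2·40320 = 80640.
Probability = 80640/3628800 = 1/45.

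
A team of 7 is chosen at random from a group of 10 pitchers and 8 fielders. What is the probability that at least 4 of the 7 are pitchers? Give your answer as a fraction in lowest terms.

859/1326

Total selections: C(18,7) = 31824.
Favorable selections (at least 4 pitchers): C(10,4)·C(8,3) + C(10,5)·C(8,2) + C(10,6)·C(8,1) + C(10,7)·C(8,0) = 11760 + 7056 + 1680 + 120 = 20616.
Probability = 20616/31824 = 859/1326.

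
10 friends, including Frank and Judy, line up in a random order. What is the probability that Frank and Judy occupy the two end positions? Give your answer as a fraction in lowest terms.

There are 10! = 3628800 arrangements.
Place Frank and Judy at the ends in 2 ways, arrange the remaining 8 in 8! = 40320 ways: 2·40320 = 80640.
Probability = 80640/3628800 = 1/45.

1/45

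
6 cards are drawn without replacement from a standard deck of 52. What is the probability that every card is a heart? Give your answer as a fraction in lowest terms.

33/391510

There are C(52,6) = 20358520 possible 6-card hands.
Hands that are all hearts: C(13,6) = 1716.
Probability = 1716/20358520 = 33/391510.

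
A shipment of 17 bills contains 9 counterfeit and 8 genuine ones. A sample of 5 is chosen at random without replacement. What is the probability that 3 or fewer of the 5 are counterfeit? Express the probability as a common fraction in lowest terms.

Total selections: C(17,5) = 6188.
Count the complement (more than 3 counterfeit): C(9,4)·C(8,1) + C(9,5)·C(8,0) = 1008 + 126 = 1134.
Probability = 1 − 1134/6188 = 5054/6188 = 361/442.

361/442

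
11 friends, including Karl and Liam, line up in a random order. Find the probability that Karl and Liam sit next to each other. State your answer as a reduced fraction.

There are 11! = 39916800 arrangements.
Treat Karl and Liam as a block: 10! arrangements of the blocks × 2 orders within the block = 2·3628800 = 7257600.
Probability = 7257600/39916800 = 2/11.

2/11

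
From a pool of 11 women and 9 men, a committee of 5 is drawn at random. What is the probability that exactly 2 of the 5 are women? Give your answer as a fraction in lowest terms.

385/1292

There are C(20,5) = 15504 ways to choose 5 from 20.
Selections with exactly 2 women: choose 2 of the 11 women and 3 of the 9 men, C(11,2)·C(9,3) = 55·84 = 4620.
Probability = 4620/15504 = 385/1292.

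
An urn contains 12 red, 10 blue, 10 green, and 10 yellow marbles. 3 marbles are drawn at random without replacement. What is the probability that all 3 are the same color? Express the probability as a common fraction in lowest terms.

There are C(42,3) = 11480 ways to draw 3 marbles.
All same color: C(12,3) + C(10,3) + C(10,3) + C(10,3) = 220 + 120 + 120 + 120 = 580.
Probability = 580/11480 = 29/574.

29/574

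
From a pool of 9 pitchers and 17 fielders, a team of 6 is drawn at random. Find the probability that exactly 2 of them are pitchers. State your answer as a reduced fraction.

The sample space is all 6-subsets of the 26: C(26,6) = 230230.
Selections with exactly 2 pitchers: choose 2 of the 9 pitchers and 4 of the 17 fielders, C(9,2)·C(17,4) = 36·2380 = 85680.
Probability = 85680/230230 = 1224/3289.

1224/3289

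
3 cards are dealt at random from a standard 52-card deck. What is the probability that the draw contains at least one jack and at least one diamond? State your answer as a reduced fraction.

There are C(52,3) = 22100 possible draws.
By inclusion-exclusion on the complements, draws missing all jacks or all diamonds: C(48,3) + C(39,3) − C(36,3) = 17296 + 9139 − 7140 = 19295.
So draws with at least one of each: 22100 − 19295 = 2805, probability 2805/22100 = 33/260.

33/260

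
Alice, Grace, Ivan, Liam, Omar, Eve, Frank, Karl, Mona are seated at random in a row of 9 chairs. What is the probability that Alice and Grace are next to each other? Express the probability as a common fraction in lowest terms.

2/9

There are 9! = 362880 arrangements.
Treat Alice and Grace as a block: 8! arrangements of the blocks × 2 orders within the block = 2·40320 = 80640.
Probability = 80640/362880 = 2/9.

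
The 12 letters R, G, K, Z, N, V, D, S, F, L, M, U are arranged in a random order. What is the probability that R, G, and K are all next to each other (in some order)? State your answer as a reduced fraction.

1/22

There are 12! = 479001600 arrangements.
Treat the three as one block: 10! placements × 3! orders within the block = 3628800·6 = 21772800.
Probability = 21772800/479001600 = 1/22.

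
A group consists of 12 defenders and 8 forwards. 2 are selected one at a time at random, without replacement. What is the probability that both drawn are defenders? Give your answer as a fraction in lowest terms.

Multiply the conditional probabilities at each draw: 12/20 · 11/19 = 132/380 = 33/95.

33/95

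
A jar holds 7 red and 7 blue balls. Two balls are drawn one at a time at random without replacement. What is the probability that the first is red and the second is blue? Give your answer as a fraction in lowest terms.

Multiply the conditional probabilities at each draw: 7/14 · 7/13 = 49/182 = 7/26.

7/26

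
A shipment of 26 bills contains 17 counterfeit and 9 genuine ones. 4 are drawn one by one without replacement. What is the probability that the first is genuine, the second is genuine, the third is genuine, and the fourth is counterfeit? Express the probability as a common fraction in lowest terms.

357/14950

Multiply the conditional probabilities at each draw: 9/26 · 8/25 · 7/24 · 17/23 = 8568/358800 = 357/14950.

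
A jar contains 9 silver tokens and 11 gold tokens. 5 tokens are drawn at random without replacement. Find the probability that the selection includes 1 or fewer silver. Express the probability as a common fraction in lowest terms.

143/646

Total selections: C(20,5) = 15504.
Favorable selections (1 or fewer silver): C(9,0)·C(11,5) + C(9,1)·C(11,4) = 462 + 2970 = 3432.
Probability = 3432/15504 = 143/646.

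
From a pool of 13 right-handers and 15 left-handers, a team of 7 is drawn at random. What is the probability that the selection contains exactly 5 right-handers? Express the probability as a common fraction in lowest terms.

The sample space is all 7-subsets of the 28: C(28,7) = 1184040.
Selections with exactly 5 right-handers: choose 5 of the 13 right-handers and 2 of the 15 left-handers, C(13,5)·C(15,2) = 1287·105 = 135135.
Probability = 135135/1184040 = 21/184.

21/184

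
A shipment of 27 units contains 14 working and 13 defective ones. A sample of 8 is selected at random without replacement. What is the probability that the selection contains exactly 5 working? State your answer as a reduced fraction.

4004/15525

The sample space is all 8-subsets of the 27: C(27,8) = 2220075.
Selections with exactly 5 working: choose 5 of the 14 working and 3 of the 13 defective, C(14,5)·C(13,3) = 2002·286 = 572572.
Probability = 572572/2220075 = 4004/15525.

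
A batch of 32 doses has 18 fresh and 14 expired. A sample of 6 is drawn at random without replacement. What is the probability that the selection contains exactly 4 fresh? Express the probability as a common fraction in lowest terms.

1105/3596

The sample space is all 6-subsets of the 32: C(32,6) = 906192.
Selections with exactly 4 fresh: choose 4 of the 18 fresh and 2 of the 14 expired, C(18,4)·C(14,2) = 3060·91 = 278460.
Probability = 278460/906192 = 1105/3596.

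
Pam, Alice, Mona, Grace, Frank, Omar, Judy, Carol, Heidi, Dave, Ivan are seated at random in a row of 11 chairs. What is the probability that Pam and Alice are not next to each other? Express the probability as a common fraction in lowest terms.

9/11

There are 11! = 39916800 arrangements.
Arrangements with Pam and Alice adjacent: 2·10! = 7257600.
So not adjacent: 39916800 − 7257600 = 32659200, probability 32659200/39916800 = 9/11.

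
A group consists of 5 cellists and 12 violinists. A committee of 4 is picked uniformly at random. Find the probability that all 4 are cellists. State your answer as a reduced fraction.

There are C(17,4) = 2380 possible selections.
Selections with all cellists: C(5,4) = 5.
Probability = 5/2380 = 1/476.

1/476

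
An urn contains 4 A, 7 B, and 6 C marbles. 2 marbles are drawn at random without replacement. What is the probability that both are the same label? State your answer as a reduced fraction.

There are C(17,2) = 136 ways to draw 2 marbles.
All same label: C(4,2) + C(7,2) + C(6,2) = 6 + 21 + 15 = 42.
Probability = 42/136 = 21/68.

21/68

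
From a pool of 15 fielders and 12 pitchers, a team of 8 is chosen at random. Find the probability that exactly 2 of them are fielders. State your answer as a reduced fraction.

Total number of selections: C(27,8) = 2220075.
Selections with exactly 2 fielders: choose 2 of the 15 fielders and 6 of the 12 pitchers, C(15,2)·C(12,6) = 105·924 = 97020.
Probability = 97020/2220075 = 196/4485.

196/4485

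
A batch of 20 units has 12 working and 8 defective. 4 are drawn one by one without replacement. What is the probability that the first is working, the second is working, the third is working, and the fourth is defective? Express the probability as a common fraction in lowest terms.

88/969

Multiply the conditional probabilities at each draw: 12/20 · 11/19 · 10/18 · 8/17 = 10560/116280 = 88/969.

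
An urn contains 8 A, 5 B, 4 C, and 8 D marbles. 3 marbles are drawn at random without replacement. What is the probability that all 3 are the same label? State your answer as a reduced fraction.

63/1150

There are C(25,3) = 2300 ways to draw 3 marbles.
All same label: C(8,3) + C(5,3) + C(4,3) + C(8,3) = 56 + 10 + 4 + 56 = 126.
Probability = 126/2300 = 63/1150.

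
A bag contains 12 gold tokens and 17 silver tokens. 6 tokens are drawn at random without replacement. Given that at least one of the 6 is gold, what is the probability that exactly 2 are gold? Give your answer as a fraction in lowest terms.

Work in counts. Selections with at least one gold: C(29,6) − C(17,6) = 475020 − 12376 = 462644.
Of those, selections where exactly 2 are gold: C(12,2)·C(17,4) = 66·2380 = 157080.
Conditional probability = 157080/462644 = 5610/16523.

5610/16523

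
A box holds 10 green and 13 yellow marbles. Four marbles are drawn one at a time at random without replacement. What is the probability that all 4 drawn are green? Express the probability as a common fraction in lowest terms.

Multiply the conditional probabilities at each draw: 10/23 · 9/22 · 8/21 · 7/20 = 5040/212520 = 6/253.

6/253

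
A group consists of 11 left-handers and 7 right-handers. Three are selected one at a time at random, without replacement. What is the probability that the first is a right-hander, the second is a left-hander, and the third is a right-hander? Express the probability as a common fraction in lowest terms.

Multiply the conditional probabilities at each draw: 7/18 · 11/17 · 6/16 = 462/4896 = 77/816.

77/816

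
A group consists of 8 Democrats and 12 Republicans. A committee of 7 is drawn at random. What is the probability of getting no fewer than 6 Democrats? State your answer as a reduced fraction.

43/9690

Total selections: C(20,7) = 77520.
Favorable selections (no fewer than 6 Democrats): C(8,6)·C(12,1) + C(8,7)·C(12,0) = 336 + 8 = 344.
Probability = 344/77520 = 43/9690.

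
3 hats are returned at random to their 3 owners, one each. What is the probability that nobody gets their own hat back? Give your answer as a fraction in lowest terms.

There are 3! = 6 assignments.
By inclusion-exclusion, assignments with no fixed points: C(3,0)·3! − C(3,1)·2! + C(3,2)·1! − C(3,3)·0! = 2.
Probability = 2/6 = 1/3.

1/3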